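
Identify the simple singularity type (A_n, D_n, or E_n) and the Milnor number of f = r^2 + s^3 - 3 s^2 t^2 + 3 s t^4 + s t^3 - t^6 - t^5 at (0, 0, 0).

The Hessian of f at 0 has rank 1. Corank 2; j^3 = s^3 is a perfect cube, so E-series; the 4-jet and mu = 7 give E_7.

Type E_{7}, Milnor number mu = 7.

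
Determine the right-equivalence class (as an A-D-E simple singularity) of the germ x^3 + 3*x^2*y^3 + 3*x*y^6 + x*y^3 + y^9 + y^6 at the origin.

E_{7}

The Hessian of f at 0 has rank 0. Corank 2; j^3 = x^3 is a perfect cube, so E-series; the 4-jet and mu = 7 give E_7.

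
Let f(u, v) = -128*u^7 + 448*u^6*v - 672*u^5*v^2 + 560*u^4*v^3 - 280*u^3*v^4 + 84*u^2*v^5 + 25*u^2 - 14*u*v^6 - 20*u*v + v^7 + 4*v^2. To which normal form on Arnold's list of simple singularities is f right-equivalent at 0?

A_6

The Hessian of f at 0 has rank 1. Corank 1: A-series; mu = 6 gives A_6.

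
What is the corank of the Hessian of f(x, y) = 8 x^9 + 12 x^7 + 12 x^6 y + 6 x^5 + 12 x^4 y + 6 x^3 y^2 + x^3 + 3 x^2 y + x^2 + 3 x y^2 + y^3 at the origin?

1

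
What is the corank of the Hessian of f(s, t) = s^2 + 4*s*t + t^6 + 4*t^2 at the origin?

1

The Hessian at 0 is [[2, 4], [4, 8]] of rank 1; hence corank 1.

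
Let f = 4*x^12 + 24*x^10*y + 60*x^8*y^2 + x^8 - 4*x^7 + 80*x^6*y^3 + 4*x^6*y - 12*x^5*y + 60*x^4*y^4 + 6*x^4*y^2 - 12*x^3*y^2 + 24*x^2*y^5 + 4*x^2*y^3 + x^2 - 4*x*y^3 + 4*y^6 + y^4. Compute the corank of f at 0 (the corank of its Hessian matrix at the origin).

1

Hessian at 0 has rank 1.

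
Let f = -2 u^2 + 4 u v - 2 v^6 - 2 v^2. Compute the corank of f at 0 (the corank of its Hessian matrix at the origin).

1

The Hessian at 0 is [[-4, 4], [4, -4]] of rank 1; hence corank 1.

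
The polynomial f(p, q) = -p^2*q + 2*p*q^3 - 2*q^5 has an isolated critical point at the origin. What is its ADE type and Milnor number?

Type D_{6}, Milnor number mu = 6.

The Hessian of f at 0 is [[0, 0], [0, 0]] with rank 0, so corank 2. A Groebner basis of the Jacobian ideal J(f) in C{p,q} is {p^3, p^2*q, p^2/4 + p*q^2, -p*q + q^3}; counting standard monomials gives mu = 6. Corank 2; j^3 = -p^2*q has shape L^2 M (L != M), so D-series; mu = 6 gives D_6.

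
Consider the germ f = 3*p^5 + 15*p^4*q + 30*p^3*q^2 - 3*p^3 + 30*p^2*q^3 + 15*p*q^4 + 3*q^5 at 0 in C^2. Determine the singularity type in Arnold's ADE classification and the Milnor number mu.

The Hessian of f at 0 has rank 0. Corank 2; j^3 = -3*p^3 is a perfect cube, so E-series; the 5-jet and mu = 8 give E_8.

Type E8, Milnor number mu = 8.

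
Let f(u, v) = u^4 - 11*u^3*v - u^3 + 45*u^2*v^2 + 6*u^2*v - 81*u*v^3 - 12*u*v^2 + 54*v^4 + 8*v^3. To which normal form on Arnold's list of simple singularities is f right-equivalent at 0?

The Hessian of f at 0 is [[0, 0], [0, 0]] with rank 0, so corank 2. A Groebner basis of the Jacobian ideal J(f) in C{u,v} is {3*u^2 - 12*u*v + v^4 + v^3 + 12*v^2, u^3 - 30*u^2 + 120*u*v - 18*v^3 - 120*v^2, u^2*v - 9*u^2 + 36*u*v - 7*v^3 - 36*v^2, -2*u^2 + u*v^2 + 8*u*v - 8*v^3/3 - 8*v^2}; counting standard monomials gives mu = 7. Corank 2; j^3 = -(u - 2*v)^3 is a perfect cube, so E-series; the 4-jet and mu = 7 give E_7.

E7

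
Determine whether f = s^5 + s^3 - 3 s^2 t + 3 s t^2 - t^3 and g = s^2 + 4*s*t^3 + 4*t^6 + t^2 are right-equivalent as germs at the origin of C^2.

The Hessian of f at 0 has rank 0. Corank 2; j^3 = (s - t)^3 is a perfect cube, so E-series; the 5-jet and mu = 8 give E_8. The Hessian of g at 0 has rank 2. Corank 0: nondegenerate Morse point, so A_1. f is E_8 but g is A_1, hence not right-equivalent.

No.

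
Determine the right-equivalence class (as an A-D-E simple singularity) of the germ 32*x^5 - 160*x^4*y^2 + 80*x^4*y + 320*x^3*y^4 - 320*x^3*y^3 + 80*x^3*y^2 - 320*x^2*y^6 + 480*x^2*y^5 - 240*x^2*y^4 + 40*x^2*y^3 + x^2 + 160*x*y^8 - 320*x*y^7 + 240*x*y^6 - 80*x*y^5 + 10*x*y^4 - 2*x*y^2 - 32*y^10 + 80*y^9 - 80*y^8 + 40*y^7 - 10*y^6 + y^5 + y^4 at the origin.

The Hessian of f at 0 has rank 1. Corank 1: A-series; mu = 4 gives A_4.

A4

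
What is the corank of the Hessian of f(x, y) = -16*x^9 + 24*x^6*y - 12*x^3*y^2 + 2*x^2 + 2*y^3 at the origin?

The Hessian at 0 is [[4, 0], [0, 0]] of rank 1; hence corank 1.

1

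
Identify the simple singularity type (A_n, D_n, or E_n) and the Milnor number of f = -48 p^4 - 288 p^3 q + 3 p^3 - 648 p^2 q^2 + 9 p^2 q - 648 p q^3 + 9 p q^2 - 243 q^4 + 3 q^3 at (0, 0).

The Hessian of f at 0 has rank 0. Corank 2; j^3 = 3*(p + q)^3 is a perfect cube, so E-series; the 4-jet and mu = 6 give E_6.

Type E_6, Milnor number mu = 6.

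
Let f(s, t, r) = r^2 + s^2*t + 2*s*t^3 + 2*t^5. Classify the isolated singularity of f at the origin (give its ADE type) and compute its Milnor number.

Type D_{6}, Milnor number mu = 6.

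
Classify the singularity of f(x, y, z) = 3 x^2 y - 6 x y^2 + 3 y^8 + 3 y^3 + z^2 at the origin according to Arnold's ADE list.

The Hessian of f at 0 is [[0, 0, 0], [0, 0, 0], [0, 0, 2]] with rank 1, so corank 2. A Groebner basis of the Jacobian ideal J(f) in C{x,y,z} is {x^2/8 + y^7 - y^2/8, x^3 - y^3, x*y - y^2, z}; counting standard monomials gives mu = 9. Corank 2; j^3 = 3*y*(x - y)^2 has shape L^2 M (L != M), so D-series; mu = 9 gives D_9.

D9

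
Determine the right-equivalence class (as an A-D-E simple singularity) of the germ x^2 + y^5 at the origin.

A4

The Hessian of f at 0 has rank 1. Corank 1: A-series; mu = 4 gives A_4.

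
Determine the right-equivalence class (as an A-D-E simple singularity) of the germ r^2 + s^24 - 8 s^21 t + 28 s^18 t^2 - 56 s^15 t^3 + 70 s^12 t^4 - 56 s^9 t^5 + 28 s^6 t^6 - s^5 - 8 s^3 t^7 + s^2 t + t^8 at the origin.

D9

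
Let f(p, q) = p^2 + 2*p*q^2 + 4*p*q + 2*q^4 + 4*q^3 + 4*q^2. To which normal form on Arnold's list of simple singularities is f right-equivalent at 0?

The Hessian of f at 0 has rank 1. Corank 1: A-series; mu = 3 gives A_3.

A3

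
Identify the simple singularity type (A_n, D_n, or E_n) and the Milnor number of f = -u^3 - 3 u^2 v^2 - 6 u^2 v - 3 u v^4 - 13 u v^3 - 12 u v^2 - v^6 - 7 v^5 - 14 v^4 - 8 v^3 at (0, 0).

The Hessian of f at 0 has rank 0. Corank 2; j^3 = -(u + 2*v)^3 is a perfect cube, so E-series; the 4-jet and mu = 7 give E_7.

Type E7, Milnor number mu = 7.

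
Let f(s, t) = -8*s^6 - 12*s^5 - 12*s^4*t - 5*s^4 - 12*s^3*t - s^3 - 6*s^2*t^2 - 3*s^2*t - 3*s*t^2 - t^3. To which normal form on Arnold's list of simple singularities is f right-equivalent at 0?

E_{6}

The Hessian of f at 0 has rank 0. Corank 2; j^3 = -(s + t)^3 is a perfect cube, so E-series; the 4-jet and mu = 6 give E_6.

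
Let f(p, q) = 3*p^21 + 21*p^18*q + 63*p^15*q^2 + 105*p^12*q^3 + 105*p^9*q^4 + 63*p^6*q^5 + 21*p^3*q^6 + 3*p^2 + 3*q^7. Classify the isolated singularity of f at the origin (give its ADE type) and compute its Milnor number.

Type A_{6}, Milnor number mu = 6.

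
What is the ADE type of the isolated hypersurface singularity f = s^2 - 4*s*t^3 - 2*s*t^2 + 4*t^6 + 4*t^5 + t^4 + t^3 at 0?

A_{2}

The Hessian of f at 0 has rank 1. Corank 1: A-series; mu = 2 gives A_2.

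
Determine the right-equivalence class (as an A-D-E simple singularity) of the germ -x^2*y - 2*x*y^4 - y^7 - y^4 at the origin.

D5

The Hessian of f at 0 is [[0, 0], [0, 0]] with rank 0, so corank 2. A Groebner basis of the Jacobian ideal J(f) in C{x,y} is {x^3, x^2/4 + y^3, x*y}; counting standard monomials gives mu = 5. Corank 2; j^3 = -x^2*y has shape L^2 M (L != M), so D-series; mu = 5 gives D_5.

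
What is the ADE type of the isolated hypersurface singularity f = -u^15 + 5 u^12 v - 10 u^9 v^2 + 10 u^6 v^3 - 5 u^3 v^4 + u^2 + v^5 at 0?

The Hessian of f at 0 is [[2, 0], [0, 0]] with rank 1, so corank 1. A Groebner basis of the Jacobian ideal J(f) in C{u,v} is {v^4, u}; counting standard monomials gives mu = 4. Corank 1: A-series; mu = 4 gives A_4.

A4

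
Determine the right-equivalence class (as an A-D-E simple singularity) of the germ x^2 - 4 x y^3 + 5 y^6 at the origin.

A_{5}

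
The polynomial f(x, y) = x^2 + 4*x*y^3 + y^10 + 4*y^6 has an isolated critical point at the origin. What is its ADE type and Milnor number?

The Hessian of f at 0 has rank 1. Corank 1: A-series; mu = 9 gives A_9.

Type A_{9}, Milnor number mu = 9.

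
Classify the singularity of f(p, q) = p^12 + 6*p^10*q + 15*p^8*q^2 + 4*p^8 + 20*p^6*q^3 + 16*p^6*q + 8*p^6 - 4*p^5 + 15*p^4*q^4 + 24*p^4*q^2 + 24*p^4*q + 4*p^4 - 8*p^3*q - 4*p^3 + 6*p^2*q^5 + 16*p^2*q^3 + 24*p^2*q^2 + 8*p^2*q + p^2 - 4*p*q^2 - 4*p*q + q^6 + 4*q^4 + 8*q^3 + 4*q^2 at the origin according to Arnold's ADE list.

A_5

The Hessian of f at 0 has rank 1. Corank 1: A-series; mu = 5 gives A_5.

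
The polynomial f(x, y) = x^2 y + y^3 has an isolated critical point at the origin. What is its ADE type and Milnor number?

The Hessian of f at 0 has rank 0. Corank 2; j^3 = y*(x^2 + y^2) splits into three distinct lines over C (the quadratic factor has nonzero discriminant), so D_4.

Type D4, Milnor number mu = 4.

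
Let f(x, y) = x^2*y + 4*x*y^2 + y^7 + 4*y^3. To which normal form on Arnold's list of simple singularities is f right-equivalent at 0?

D_{8}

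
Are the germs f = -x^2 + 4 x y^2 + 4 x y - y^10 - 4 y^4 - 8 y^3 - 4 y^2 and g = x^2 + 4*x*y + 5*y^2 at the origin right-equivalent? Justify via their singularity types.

No.

The Hessian of f at 0 has rank 1. Corank 1: A-series; mu = 9 gives A_9. The Hessian of g at 0 has rank 2. Corank 0: nondegenerate Morse point, so A_1. f is A_9 but g is A_1, hence not right-equivalent.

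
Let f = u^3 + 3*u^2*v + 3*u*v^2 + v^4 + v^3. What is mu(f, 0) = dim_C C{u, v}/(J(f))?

The Hessian of f at 0 is [[0, 0], [0, 0]] with rank 0, so corank 2. A Groebner basis of the Jacobian ideal J(f) in C{u,v} is {v^3, u^2 + 2*u*v + v^2}; counting standard monomials gives mu = 6. Corank 2; j^3 = (u + v)^3 is a perfect cube, so E-series; the 4-jet and mu = 6 give E_6.

6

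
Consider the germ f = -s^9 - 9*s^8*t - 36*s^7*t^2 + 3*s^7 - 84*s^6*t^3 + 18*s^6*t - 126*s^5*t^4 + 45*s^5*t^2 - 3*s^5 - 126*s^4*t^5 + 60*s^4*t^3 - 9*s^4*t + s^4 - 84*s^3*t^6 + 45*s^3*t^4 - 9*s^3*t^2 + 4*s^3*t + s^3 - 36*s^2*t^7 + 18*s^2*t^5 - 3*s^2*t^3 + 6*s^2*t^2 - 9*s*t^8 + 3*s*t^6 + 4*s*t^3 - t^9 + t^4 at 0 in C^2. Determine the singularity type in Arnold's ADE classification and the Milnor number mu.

The Hessian of f at 0 is [[0, 0], [0, 0]] with rank 0, so corank 2. A Groebner basis of the Jacobian ideal J(f) in C{s,t} is {t^4, s*t^2 + t^3/3, s^2}; counting standard monomials gives mu = 6. Corank 2; j^3 = s^3 is a perfect cube, so E-series; the 4-jet and mu = 6 give E_6.

Type E_6, Milnor number mu = 6.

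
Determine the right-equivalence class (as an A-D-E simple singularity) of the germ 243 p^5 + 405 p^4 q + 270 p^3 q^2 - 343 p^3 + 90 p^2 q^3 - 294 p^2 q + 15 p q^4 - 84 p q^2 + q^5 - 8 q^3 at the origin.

E_{8}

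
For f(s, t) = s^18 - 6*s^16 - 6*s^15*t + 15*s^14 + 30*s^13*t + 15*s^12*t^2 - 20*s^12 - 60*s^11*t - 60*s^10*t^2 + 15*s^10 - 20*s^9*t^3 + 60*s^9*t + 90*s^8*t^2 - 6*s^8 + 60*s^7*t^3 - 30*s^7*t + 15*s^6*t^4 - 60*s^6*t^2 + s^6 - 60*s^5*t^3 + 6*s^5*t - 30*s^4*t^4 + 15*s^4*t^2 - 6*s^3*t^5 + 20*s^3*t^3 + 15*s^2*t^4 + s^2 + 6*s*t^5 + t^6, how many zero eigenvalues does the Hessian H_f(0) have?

1

Hessian at 0 has rank 1.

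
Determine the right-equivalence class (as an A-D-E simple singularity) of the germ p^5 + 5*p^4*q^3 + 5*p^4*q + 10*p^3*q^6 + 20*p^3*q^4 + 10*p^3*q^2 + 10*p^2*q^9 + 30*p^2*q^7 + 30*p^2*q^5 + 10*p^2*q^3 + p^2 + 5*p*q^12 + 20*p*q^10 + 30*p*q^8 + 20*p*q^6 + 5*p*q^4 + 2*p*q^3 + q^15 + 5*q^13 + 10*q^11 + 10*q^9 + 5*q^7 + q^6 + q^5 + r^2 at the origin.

A4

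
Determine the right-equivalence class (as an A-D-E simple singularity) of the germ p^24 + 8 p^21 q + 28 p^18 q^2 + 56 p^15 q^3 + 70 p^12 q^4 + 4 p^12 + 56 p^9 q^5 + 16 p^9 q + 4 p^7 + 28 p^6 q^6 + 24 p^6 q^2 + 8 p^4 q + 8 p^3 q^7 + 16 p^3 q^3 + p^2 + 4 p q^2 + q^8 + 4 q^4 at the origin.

A_7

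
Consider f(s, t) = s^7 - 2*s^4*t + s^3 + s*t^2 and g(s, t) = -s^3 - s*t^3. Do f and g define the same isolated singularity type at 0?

The Hessian of f at 0 has rank 0. Corank 2; j^3 = s*(s^2 + t^2) splits into three distinct lines over C (the quadratic factor has nonzero discriminant), so D_4. The Hessian of g at 0 has rank 0. Corank 2; j^3 = -s^3 is a perfect cube, so E-series; the 4-jet and mu = 7 give E_7. f is D_4 but g is E_7, hence not right-equivalent.

No.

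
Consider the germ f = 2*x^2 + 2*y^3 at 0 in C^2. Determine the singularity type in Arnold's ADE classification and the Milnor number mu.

Type A_{2}, Milnor number mu = 2.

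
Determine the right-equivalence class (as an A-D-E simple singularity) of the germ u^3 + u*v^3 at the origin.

E7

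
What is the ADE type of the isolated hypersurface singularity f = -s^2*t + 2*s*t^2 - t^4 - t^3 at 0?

D_5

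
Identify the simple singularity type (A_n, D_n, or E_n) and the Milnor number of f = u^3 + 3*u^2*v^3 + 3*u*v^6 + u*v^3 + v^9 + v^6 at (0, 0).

The Hessian of f at 0 is [[0, 0], [0, 0]] with rank 0, so corank 2. A Groebner basis of the Jacobian ideal J(f) in C{u,v} is {u^3, u*v^2, 3*u^2 + v^3}; counting standard monomials gives mu = 7. Corank 2; j^3 = u^3 is a perfect cube, so E-series; the 4-jet and mu = 7 give E_7.

Type E_7, Milnor number mu = 7.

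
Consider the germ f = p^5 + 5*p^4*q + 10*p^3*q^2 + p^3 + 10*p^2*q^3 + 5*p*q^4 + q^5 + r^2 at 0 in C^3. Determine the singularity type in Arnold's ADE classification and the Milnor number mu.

Type E8, Milnor number mu = 8.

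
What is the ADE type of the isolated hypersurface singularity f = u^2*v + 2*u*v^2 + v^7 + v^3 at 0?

D_{8}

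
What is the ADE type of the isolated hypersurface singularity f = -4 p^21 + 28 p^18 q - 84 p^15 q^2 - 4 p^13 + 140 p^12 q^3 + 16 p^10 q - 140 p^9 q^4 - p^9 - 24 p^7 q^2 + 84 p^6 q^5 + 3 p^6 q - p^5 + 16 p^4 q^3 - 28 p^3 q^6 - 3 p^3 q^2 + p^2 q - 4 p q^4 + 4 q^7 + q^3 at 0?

The Hessian of f at 0 has rank 0. Corank 2; j^3 = q*(p^2 + q^2) splits into three distinct lines over C (the quadratic factor has nonzero discriminant), so D_4.

D_4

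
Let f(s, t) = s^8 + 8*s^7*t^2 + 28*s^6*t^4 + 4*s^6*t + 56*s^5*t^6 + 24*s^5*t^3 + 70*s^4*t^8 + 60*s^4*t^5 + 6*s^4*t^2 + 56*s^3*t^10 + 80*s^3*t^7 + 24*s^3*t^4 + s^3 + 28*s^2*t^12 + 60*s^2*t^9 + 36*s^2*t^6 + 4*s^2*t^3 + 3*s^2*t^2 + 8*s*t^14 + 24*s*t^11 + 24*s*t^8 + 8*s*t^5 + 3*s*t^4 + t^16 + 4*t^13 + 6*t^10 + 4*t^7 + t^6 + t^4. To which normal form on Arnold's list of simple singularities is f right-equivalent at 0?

E_6

The Hessian of f at 0 has rank 0. Corank 2; j^3 = s^3 is a perfect cube, so E-series; the 4-jet and mu = 6 give E_6.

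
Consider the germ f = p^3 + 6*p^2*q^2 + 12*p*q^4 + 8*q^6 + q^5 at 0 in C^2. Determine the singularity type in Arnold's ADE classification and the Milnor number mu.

The Hessian of f at 0 has rank 0. Corank 2; j^3 = p^3 is a perfect cube, so E-series; the 5-jet and mu = 8 give E_8.

Type E_{8}, Milnor number mu = 8.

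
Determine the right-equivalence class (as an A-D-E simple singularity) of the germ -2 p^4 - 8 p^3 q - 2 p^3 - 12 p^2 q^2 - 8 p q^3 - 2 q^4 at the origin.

E_6

The Hessian of f at 0 is [[0, 0], [0, 0]] with rank 0, so corank 2. A Groebner basis of the Jacobian ideal J(f) in C{p,q} is {q^4, p*q^2 + q^3/3, p^2}; counting standard monomials gives mu = 6. Corank 2; j^3 = -2*p^3 is a perfect cube, so E-series; the 4-jet and mu = 6 give E_6.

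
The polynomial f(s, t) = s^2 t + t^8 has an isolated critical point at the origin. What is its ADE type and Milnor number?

The Hessian of f at 0 has rank 0. Corank 2; j^3 = s^2*t has shape L^2 M (L != M), so D-series; mu = 9 gives D_9.

Type D_{9}, Milnor number mu = 9.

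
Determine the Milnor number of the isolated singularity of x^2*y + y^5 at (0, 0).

6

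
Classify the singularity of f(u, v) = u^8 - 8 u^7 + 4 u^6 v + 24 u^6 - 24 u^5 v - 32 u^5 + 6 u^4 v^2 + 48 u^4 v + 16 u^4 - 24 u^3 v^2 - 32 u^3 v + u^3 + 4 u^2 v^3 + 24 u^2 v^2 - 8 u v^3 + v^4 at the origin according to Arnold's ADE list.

E_6

The Hessian of f at 0 has rank 0. Corank 2; j^3 = u^3 is a perfect cube, so E-series; the 4-jet and mu = 6 give E_6.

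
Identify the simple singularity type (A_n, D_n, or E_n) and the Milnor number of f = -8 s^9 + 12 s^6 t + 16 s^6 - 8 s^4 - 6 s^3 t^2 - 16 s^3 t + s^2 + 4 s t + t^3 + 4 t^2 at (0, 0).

The Hessian of f at 0 has rank 1. Corank 1: A-series; mu = 2 gives A_2.

Type A2, Milnor number mu = 2.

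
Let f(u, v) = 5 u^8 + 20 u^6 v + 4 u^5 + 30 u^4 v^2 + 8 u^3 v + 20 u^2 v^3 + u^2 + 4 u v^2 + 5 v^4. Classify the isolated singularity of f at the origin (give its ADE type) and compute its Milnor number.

The Hessian of f at 0 has rank 1. Corank 1: A-series; mu = 3 gives A_3.

Type A_{3}, Milnor number mu = 3.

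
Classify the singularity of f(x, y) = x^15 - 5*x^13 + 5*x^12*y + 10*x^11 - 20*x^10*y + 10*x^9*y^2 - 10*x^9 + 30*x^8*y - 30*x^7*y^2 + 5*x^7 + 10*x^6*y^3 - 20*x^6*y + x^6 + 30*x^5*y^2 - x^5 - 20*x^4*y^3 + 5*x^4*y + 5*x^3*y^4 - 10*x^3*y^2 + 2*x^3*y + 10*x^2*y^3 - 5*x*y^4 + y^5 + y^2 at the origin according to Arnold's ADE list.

The Hessian of f at 0 has rank 1. Corank 1: A-series; mu = 4 gives A_4.

A4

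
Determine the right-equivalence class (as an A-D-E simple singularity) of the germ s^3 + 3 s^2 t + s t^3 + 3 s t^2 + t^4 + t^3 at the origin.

E_{7}

The Hessian of f at 0 has rank 0. Corank 2; j^3 = (s + t)^3 is a perfect cube, so E-series; the 4-jet and mu = 7 give E_7.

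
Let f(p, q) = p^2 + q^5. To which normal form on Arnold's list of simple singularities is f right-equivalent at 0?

A4

The Hessian of f at 0 is [[2, 0], [0, 0]] with rank 1, so corank 1. A Groebner basis of the Jacobian ideal J(f) in C{p,q} is {q^4, p}; counting standard monomials gives mu = 4. Corank 1: A-series; mu = 4 gives A_4.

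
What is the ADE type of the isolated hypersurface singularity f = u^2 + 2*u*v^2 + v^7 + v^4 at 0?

A_6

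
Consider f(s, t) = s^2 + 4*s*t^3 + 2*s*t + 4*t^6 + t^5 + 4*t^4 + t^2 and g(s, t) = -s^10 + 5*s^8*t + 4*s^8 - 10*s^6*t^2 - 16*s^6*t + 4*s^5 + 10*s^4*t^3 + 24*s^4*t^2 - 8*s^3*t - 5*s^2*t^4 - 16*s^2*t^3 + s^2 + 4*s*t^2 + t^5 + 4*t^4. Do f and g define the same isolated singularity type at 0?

The Hessian of f at 0 has rank 1. Corank 1: A-series; mu = 4 gives A_4. The Hessian of g at 0 has rank 1. Corank 1: A-series; mu = 4 gives A_4. Both have type A_4, hence right-equivalent.

Yes.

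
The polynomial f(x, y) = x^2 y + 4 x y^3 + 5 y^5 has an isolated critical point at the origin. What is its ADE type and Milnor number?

The Hessian of f at 0 is [[0, 0], [0, 0]] with rank 0, so corank 2. A Groebner basis of the Jacobian ideal J(f) in C{x,y} is {x^3, x^2*y, -2*x^2 + x*y^2, x*y/2 + y^3}; counting standard monomials gives mu = 6. Corank 2; j^3 = x^2*y has shape L^2 M (L != M), so D-series; mu = 6 gives D_6.

Type D_{6}, Milnor number mu = 6.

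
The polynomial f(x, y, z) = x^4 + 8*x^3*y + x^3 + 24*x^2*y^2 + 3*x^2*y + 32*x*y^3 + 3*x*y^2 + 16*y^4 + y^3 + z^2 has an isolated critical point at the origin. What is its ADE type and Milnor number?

Type E_6, Milnor number mu = 6.

The Hessian of f at 0 has rank 1. Corank 2; j^3 = (x + y)^3 is a perfect cube, so E-series; the 4-jet and mu = 6 give E_6.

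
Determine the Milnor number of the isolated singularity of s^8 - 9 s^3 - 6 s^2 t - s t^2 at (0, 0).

The Hessian of f at 0 has rank 0. Corank 2; j^3 = -s*(3*s + t)^2 has shape L^2 M (L != M), so D-series; mu = 9 gives D_9.

9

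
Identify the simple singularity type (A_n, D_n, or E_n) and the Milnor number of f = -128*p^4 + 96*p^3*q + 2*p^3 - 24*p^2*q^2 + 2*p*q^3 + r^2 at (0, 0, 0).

The Hessian of f at 0 has rank 1. Corank 2; j^3 = 2*p^3 is a perfect cube, so E-series; the 4-jet and mu = 7 give E_7.

Type E_{7}, Milnor number mu = 7.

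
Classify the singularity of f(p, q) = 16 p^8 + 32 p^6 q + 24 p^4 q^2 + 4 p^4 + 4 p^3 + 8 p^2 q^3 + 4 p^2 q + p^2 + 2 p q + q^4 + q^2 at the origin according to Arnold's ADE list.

The Hessian of f at 0 has rank 1. Corank 1: A-series; mu = 3 gives A_3.

A3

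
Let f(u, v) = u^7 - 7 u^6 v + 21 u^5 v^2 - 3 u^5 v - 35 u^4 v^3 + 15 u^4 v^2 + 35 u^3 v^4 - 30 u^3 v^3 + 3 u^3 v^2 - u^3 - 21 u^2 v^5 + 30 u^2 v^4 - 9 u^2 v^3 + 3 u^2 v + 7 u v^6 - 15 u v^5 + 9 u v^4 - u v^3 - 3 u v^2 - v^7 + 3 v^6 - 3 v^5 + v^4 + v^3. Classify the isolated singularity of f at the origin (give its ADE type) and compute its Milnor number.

The Hessian of f at 0 has rank 0. Corank 2; j^3 = -(u - v)^3 is a perfect cube, so E-series; the 4-jet and mu = 7 give E_7.

Type E_{7}, Milnor number mu = 7.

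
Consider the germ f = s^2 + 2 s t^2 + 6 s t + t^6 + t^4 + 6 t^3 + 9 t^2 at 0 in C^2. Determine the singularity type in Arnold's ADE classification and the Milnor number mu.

Type A_5, Milnor number mu = 5.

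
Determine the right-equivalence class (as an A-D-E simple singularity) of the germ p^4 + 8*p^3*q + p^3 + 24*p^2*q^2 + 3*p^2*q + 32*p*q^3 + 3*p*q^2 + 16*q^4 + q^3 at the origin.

The Hessian of f at 0 is [[0, 0], [0, 0]] with rank 0, so corank 2. A Groebner basis of the Jacobian ideal J(f) in C{p,q} is {q^4, p*q^2 + 4*q^3/3, p^2 + 2*p*q + q^2}; counting standard monomials gives mu = 6. Corank 2; j^3 = (p + q)^3 is a perfect cube, so E-series; the 4-jet and mu = 6 give E_6.

E_{6}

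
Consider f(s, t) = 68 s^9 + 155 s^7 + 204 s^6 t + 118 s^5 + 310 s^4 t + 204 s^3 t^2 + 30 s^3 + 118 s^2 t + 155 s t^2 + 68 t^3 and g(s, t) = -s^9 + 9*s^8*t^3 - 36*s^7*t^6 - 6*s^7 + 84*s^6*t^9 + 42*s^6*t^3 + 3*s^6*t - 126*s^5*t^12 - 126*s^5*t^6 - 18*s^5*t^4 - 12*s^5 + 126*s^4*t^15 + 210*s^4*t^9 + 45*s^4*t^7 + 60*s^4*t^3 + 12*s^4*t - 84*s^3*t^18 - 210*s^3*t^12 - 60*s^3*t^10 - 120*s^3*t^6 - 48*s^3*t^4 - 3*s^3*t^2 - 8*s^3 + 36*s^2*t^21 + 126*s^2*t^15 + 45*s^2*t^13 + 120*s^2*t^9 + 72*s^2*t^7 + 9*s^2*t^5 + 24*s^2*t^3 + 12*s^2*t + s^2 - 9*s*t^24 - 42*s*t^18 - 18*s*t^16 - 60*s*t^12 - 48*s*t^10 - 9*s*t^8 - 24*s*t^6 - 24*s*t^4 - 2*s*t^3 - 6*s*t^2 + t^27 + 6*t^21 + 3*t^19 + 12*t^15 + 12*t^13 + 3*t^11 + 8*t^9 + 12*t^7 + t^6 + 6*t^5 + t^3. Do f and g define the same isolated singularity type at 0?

The Hessian of f at 0 is [[0, 0], [0, 0]] with rank 0, so corank 2. A Groebner basis of the Jacobian ideal J(f) in C{s,t} is {t^3, s^2 - 47*t^2/26, s*t + 35*t^2/26}; counting standard monomials gives mu = 4. Corank 2; j^3 = (3*s + 4*t)*(10*s^2 + 26*s*t + 17*t^2) splits into three distinct lines over C (the quadratic factor has nonzero discriminant), so D_4. The Hessian of g at 0 is [[2, 0], [0, 0]] with rank 1, so corank 1. A Groebner basis of the Jacobian ideal J(g) in C{s,t} is {t^2, s}; counting standard monomials gives mu = 2. Corank 1: A-series; mu = 2 gives A_2. f is D_4 but g is A_2, hence not right-equivalent.

No.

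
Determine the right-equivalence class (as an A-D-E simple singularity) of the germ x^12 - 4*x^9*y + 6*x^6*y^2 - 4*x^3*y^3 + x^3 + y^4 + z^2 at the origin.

The Hessian of f at 0 has rank 1. Corank 2; j^3 = x^3 is a perfect cube, so E-series; the 4-jet and mu = 6 give E_6.

E_6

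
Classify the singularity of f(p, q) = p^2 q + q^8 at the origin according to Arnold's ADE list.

The Hessian of f at 0 is [[0, 0], [0, 0]] with rank 0, so corank 2. A Groebner basis of the Jacobian ideal J(f) in C{p,q} is {p^2/8 + q^7, p^3, p*q}; counting standard monomials gives mu = 9. Corank 2; j^3 = p^2*q has shape L^2 M (L != M), so D-series; mu = 9 gives D_9.

D_9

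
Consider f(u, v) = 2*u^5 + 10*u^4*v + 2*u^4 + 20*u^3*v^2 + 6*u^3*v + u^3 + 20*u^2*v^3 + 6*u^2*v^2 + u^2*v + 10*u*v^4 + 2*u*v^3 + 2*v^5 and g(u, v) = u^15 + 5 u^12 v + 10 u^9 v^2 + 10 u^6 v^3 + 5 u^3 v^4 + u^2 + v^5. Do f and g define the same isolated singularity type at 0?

No.

The Hessian of f at 0 has rank 0. Corank 2; j^3 = u^2*(u + v) has shape L^2 M (L != M), so D-series; mu = 6 gives D_6. The Hessian of g at 0 has rank 1. Corank 1: A-series; mu = 4 gives A_4. f is D_6 but g is A_4, hence not right-equivalent.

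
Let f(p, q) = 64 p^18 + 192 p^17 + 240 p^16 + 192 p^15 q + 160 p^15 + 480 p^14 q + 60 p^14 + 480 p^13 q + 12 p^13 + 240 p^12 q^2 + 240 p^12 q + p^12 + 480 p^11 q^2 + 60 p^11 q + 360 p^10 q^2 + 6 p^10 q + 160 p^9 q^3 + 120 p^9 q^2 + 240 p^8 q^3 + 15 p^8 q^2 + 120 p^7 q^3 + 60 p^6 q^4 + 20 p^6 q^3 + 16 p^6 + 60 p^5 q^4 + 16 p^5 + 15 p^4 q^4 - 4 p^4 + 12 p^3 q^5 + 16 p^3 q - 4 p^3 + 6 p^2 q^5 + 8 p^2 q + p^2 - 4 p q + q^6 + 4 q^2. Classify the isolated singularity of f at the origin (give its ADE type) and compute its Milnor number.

The Hessian of f at 0 has rank 1. Corank 1: A-series; mu = 5 gives A_5.

Type A_5, Milnor number mu = 5.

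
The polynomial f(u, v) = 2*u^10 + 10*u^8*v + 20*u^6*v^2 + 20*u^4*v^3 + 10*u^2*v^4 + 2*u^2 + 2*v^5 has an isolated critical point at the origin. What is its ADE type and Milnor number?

Type A_{4}, Milnor number mu = 4.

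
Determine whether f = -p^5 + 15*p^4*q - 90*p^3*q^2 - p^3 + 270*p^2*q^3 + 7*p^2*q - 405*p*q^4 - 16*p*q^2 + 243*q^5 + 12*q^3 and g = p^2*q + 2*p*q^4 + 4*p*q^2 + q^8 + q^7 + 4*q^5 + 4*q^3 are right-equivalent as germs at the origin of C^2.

No.

The Hessian of f at 0 has rank 0. Corank 2; j^3 = -(p - 3*q)*(p - 2*q)^2 has shape L^2 M (L != M), so D-series; mu = 6 gives D_6. The Hessian of g at 0 has rank 0. Corank 2; j^3 = q*(p + 2*q)^2 has shape L^2 M (L != M), so D-series; mu = 9 gives D_9. f is D_6 but g is D_9, hence not right-equivalent.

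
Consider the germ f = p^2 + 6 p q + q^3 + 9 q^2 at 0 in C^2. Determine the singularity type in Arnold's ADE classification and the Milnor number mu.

Type A_2, Milnor number mu = 2.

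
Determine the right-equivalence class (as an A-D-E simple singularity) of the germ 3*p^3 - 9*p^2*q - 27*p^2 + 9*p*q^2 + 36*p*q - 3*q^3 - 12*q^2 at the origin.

A_2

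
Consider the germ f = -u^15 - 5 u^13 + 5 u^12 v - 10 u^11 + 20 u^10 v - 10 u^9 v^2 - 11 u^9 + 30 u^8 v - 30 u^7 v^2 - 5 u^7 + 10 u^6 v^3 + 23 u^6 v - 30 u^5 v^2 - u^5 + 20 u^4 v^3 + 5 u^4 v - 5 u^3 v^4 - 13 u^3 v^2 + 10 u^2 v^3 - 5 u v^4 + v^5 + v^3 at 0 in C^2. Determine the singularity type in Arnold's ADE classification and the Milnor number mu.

The Hessian of f at 0 is [[0, 0], [0, 0]] with rank 0, so corank 2. A Groebner basis of the Jacobian ideal J(f) in C{u,v} is {u^4 - 2*v^2, u^3*v - v^2/2, u*v^2, v^3}; counting standard monomials gives mu = 8. Corank 2; j^3 = v^3 is a perfect cube, so E-series; the 5-jet and mu = 8 give E_8.

Type E_{8}, Milnor number mu = 8.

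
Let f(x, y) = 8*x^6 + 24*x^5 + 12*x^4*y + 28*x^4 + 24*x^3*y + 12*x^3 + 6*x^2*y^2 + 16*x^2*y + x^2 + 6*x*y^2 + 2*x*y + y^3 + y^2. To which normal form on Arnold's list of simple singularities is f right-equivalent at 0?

The Hessian of f at 0 has rank 1. Corank 1: A-series; mu = 2 gives A_2.

A2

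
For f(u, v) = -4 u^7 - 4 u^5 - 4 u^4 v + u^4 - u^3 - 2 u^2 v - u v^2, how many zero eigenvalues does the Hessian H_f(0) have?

2

Hessian at 0 has rank 0.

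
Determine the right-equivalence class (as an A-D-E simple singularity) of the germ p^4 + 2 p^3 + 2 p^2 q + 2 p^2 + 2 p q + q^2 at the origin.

A1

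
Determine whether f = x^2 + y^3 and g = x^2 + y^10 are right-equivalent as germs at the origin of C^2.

The Hessian of f at 0 has rank 1. Corank 1: A-series; mu = 2 gives A_2. The Hessian of g at 0 has rank 1. Corank 1: A-series; mu = 9 gives A_9. f is A_2 but g is A_9, hence not right-equivalent.

No.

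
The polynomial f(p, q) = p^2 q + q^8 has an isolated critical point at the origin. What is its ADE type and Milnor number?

The Hessian of f at 0 has rank 0. Corank 2; j^3 = p^2*q has shape L^2 M (L != M), so D-series; mu = 9 gives D_9.

Type D9, Milnor number mu = 9.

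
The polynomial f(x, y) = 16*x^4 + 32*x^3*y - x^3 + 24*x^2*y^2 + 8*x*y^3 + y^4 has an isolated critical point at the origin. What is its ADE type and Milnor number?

Type E6, Milnor number mu = 6.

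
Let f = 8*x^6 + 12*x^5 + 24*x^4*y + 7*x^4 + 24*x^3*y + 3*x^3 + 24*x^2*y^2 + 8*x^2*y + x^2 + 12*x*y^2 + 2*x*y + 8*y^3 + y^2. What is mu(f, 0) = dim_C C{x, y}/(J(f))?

2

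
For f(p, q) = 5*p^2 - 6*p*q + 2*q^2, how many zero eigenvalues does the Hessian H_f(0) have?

0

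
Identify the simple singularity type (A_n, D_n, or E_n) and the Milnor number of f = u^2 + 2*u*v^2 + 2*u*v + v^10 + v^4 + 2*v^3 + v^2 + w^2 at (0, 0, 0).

Type A9, Milnor number mu = 9.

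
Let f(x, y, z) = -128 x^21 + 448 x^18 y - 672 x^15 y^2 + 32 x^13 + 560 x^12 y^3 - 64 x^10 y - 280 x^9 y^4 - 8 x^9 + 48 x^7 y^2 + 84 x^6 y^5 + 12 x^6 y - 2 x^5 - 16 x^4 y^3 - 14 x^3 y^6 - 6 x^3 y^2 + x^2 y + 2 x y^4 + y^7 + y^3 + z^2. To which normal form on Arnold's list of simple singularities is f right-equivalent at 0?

D4

The Hessian of f at 0 has rank 1. Corank 2; j^3 = y*(x^2 + y^2) splits into three distinct lines over C (the quadratic factor has nonzero discriminant), so D_4.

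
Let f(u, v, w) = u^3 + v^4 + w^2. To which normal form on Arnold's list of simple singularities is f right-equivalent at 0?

E_6

The Hessian of f at 0 has rank 1. Corank 2; j^3 = u^3 is a perfect cube, so E-series; the 4-jet and mu = 6 give E_6.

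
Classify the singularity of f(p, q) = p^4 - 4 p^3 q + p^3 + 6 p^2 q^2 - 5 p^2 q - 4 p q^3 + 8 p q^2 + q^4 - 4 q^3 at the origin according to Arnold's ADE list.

D_{5}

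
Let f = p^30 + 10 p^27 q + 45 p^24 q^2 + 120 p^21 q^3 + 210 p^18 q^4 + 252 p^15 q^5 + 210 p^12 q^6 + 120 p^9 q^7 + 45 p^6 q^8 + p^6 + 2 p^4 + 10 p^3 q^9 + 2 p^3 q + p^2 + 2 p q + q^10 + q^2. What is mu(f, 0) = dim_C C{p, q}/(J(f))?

9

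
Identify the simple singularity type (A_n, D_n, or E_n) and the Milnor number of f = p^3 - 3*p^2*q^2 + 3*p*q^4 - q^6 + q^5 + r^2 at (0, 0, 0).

The Hessian of f at 0 has rank 1. Corank 2; j^3 = p^3 is a perfect cube, so E-series; the 5-jet and mu = 8 give E_8.

Type E_{8}, Milnor number mu = 8.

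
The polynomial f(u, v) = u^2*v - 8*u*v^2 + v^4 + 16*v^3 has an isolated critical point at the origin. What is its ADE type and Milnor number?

The Hessian of f at 0 is [[0, 0], [0, 0]] with rank 0, so corank 2. A Groebner basis of the Jacobian ideal J(f) in C{u,v} is {u^3 + 16*u^2 - 256*v^2, u^2/4 + v^3 - 4*v^2, u*v - 4*v^2}; counting standard monomials gives mu = 5. Corank 2; j^3 = v*(u - 4*v)^2 has shape L^2 M (L != M), so D-series; mu = 5 gives D_5.

Type D_{5}, Milnor number mu = 5.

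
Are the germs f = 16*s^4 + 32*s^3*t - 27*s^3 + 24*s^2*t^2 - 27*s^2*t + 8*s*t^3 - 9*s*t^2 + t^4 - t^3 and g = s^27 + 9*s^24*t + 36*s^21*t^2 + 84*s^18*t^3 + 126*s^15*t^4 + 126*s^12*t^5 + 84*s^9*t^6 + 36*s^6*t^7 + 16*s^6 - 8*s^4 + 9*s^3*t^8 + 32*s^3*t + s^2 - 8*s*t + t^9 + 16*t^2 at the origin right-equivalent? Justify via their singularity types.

The Hessian of f at 0 is [[0, 0], [0, 0]] with rank 0, so corank 2. A Groebner basis of the Jacobian ideal J(f) in C{s,t} is {t^4, s*t^2 + 7*t^3/18, s^2 + 2*s*t/3 + t^2/9}; counting standard monomials gives mu = 6. Corank 2; j^3 = -(3*s + t)^3 is a perfect cube, so E-series; the 4-jet and mu = 6 give E_6. The Hessian of g at 0 is [[2, -8], [-8, 32]] with rank 1, so corank 1. A Groebner basis of the Jacobian ideal J(g) in C{s,t} is {s^2/128 + s*t^3 - 5*s*t/64 + 3*t^2/16, 3*s^2/1024 - 7*s*t/256 + t^4 + t^2/16, s^3 - s/4 + t, s^2*t - 4*s*t^2 - s/48 + 16*t^3/3 + t/12}; counting standard monomials gives mu = 8. Corank 1: A-series; mu = 8 gives A_8. f is E_6 but g is A_8, hence not right-equivalent.

No.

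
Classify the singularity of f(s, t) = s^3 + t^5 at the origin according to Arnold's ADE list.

The Hessian of f at 0 has rank 0. Corank 2; j^3 = s^3 is a perfect cube, so E-series; the 5-jet and mu = 8 give E_8.

E_8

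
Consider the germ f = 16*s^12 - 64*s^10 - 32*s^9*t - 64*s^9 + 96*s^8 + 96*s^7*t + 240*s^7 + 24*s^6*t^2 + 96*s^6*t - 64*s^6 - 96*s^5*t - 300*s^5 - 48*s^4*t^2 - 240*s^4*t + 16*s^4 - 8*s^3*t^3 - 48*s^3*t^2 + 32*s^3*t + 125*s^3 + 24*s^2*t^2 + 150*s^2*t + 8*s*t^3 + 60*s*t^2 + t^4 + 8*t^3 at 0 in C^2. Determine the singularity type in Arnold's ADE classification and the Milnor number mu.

Type E_6, Milnor number mu = 6.

The Hessian of f at 0 is [[0, 0], [0, 0]] with rank 0, so corank 2. A Groebner basis of the Jacobian ideal J(f) in C{s,t} is {t^4, s*t^2 + 13*t^3/30, s^2 + 4*s*t/5 + 4*t^2/25}; counting standard monomials gives mu = 6. Corank 2; j^3 = (5*s + 2*t)^3 is a perfect cube, so E-series; the 4-jet and mu = 6 give E_6.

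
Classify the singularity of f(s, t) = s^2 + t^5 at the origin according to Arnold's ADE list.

The Hessian of f at 0 has rank 1. Corank 1: A-series; mu = 4 gives A_4.

A_{4}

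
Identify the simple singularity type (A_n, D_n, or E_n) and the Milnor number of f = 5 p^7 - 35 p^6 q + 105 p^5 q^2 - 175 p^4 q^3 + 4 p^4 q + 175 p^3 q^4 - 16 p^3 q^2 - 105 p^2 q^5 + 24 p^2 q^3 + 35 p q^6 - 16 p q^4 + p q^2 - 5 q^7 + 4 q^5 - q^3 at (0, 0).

The Hessian of f at 0 is [[0, 0], [0, 0]] with rank 0, so corank 2. A Groebner basis of the Jacobian ideal J(f) in C{p,q} is {p^4 + p*q/2 - 19*q^2/6, p^3*q - 2*q^2/3, p*q^2, q^3}; counting standard monomials gives mu = 8. Corank 2; j^3 = q^2*(p - q) has shape L^2 M (L != M), so D-series; mu = 8 gives D_8.

Type D_{8}, Milnor number mu = 8.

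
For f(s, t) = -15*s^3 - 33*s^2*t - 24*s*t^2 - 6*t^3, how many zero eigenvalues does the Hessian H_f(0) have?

Hessian at 0 has rank 0.

2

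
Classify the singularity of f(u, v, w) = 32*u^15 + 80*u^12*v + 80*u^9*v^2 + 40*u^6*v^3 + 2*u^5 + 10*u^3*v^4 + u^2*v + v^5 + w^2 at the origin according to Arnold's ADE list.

The Hessian of f at 0 has rank 1. Corank 2; j^3 = u^2*v has shape L^2 M (L != M), so D-series; mu = 6 gives D_6.

D_{6}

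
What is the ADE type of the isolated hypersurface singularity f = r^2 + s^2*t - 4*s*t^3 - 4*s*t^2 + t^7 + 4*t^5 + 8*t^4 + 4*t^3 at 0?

D_8

The Hessian of f at 0 has rank 1. Corank 2; j^3 = t*(s - 2*t)^2 has shape L^2 M (L != M), so D-series; mu = 8 gives D_8.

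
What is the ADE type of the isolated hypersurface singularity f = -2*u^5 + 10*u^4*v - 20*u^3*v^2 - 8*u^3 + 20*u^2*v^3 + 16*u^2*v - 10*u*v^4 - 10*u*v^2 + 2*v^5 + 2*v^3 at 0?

The Hessian of f at 0 has rank 0. Corank 2; j^3 = -2*(u - v)*(2*u - v)^2 has shape L^2 M (L != M), so D-series; mu = 6 gives D_6.

D6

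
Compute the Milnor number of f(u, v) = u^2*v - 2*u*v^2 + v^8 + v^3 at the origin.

9

The Hessian of f at 0 is [[0, 0], [0, 0]] with rank 0, so corank 2. A Groebner basis of the Jacobian ideal J(f) in C{u,v} is {u^2/8 + v^7 - v^2/8, u^3 - v^3, u*v - v^2}; counting standard monomials gives mu = 9. Corank 2; j^3 = v*(u - v)^2 has shape L^2 M (L != M), so D-series; mu = 9 gives D_9.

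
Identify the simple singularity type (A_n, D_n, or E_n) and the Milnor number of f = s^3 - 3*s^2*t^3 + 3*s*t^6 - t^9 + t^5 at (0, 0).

The Hessian of f at 0 is [[0, 0], [0, 0]] with rank 0, so corank 2. A Groebner basis of the Jacobian ideal J(f) in C{s,t} is {-s^2/2 + s*t^3, t^4, s^3, s^2*t}; counting standard monomials gives mu = 8. Corank 2; j^3 = s^3 is a perfect cube, so E-series; the 5-jet and mu = 8 give E_8.

Type E_8, Milnor number mu = 8.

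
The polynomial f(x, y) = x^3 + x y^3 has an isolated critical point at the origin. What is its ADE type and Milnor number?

The Hessian of f at 0 is [[0, 0], [0, 0]] with rank 0, so corank 2. A Groebner basis of the Jacobian ideal J(f) in C{x,y} is {x^3, x*y^2, 3*x^2 + y^3}; counting standard monomials gives mu = 7. Corank 2; j^3 = x^3 is a perfect cube, so E-series; the 4-jet and mu = 7 give E_7.

Type E_{7}, Milnor number mu = 7.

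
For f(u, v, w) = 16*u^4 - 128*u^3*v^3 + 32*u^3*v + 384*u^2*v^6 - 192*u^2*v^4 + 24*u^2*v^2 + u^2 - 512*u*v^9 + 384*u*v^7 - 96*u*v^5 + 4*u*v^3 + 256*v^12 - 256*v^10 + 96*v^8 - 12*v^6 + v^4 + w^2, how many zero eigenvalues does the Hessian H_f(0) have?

1

Hessian at 0 has rank 2.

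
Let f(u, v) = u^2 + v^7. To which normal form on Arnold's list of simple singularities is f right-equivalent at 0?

The Hessian of f at 0 is [[2, 0], [0, 0]] with rank 1, so corank 1. A Groebner basis of the Jacobian ideal J(f) in C{u,v} is {v^6, u}; counting standard monomials gives mu = 6. Corank 1: A-series; mu = 6 gives A_6.

A_6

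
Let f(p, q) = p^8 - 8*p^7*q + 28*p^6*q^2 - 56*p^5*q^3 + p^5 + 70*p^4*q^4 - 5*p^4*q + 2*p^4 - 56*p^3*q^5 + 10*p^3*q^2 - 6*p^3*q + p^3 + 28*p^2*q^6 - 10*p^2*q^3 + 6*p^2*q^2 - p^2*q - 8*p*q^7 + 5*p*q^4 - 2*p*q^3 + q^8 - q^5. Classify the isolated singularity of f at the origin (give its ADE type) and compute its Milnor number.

Type D_9, Milnor number mu = 9.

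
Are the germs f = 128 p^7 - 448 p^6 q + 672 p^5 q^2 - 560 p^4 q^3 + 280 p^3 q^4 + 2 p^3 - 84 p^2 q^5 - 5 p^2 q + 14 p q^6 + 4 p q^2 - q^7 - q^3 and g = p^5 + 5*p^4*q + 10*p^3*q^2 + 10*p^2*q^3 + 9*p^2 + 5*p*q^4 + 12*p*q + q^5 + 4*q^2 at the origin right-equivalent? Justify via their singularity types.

No.

The Hessian of f at 0 is [[0, 0], [0, 0]] with rank 0, so corank 2. A Groebner basis of the Jacobian ideal J(f) in C{p,q} is {-p*q/14 + q^6 + q^2/14, p*q^2 - q^3, p^2 - 3*p*q/2 + q^2/2}; counting standard monomials gives mu = 8. Corank 2; j^3 = (p - q)^2*(2*p - q) has shape L^2 M (L != M), so D-series; mu = 8 gives D_8. The Hessian of g at 0 is [[18, 12], [12, 8]] with rank 1, so corank 1. A Groebner basis of the Jacobian ideal J(g) in C{p,q} is {q^4, p + 2*q/3}; counting standard monomials gives mu = 4. Corank 1: A-series; mu = 4 gives A_4. f is D_8 but g is A_4, hence not right-equivalent.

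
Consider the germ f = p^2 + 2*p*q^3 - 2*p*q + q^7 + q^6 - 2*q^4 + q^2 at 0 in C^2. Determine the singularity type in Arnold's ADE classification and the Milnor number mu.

The Hessian of f at 0 is [[2, -2], [-2, 2]] with rank 1, so corank 1. A Groebner basis of the Jacobian ideal J(f) in C{p,q} is {p + q^3 - q, p^2 - 2*p*q + q^2}; counting standard monomials gives mu = 6. Corank 1: A-series; mu = 6 gives A_6.

Type A_6, Milnor number mu = 6.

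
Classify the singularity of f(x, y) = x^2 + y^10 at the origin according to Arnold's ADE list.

A_{9}

The Hessian of f at 0 is [[2, 0], [0, 0]] with rank 1, so corank 1. A Groebner basis of the Jacobian ideal J(f) in C{x,y} is {y^9, x}; counting standard monomials gives mu = 9. Corank 1: A-series; mu = 9 gives A_9.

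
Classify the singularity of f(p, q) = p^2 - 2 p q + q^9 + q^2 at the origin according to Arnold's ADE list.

The Hessian of f at 0 has rank 1. Corank 1: A-series; mu = 8 gives A_8.

A8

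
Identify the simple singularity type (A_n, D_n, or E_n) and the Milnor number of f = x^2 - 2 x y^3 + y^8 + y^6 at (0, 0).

The Hessian of f at 0 has rank 1. Corank 1: A-series; mu = 7 gives A_7.

Type A_7, Milnor number mu = 7.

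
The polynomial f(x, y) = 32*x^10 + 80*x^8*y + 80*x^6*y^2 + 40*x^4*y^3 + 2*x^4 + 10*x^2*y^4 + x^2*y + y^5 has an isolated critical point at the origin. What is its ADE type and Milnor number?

Type D_6, Milnor number mu = 6.

The Hessian of f at 0 has rank 0. Corank 2; j^3 = x^2*y has shape L^2 M (L != M), so D-series; mu = 6 gives D_6.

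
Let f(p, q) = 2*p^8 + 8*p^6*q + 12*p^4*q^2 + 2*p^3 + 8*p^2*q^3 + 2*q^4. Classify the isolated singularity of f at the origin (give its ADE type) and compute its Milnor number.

Type E6, Milnor number mu = 6.

The Hessian of f at 0 is [[0, 0], [0, 0]] with rank 0, so corank 2. A Groebner basis of the Jacobian ideal J(f) in C{p,q} is {q^3, p^2}; counting standard monomials gives mu = 6. Corank 2; j^3 = 2*p^3 is a perfect cube, so E-series; the 4-jet and mu = 6 give E_6.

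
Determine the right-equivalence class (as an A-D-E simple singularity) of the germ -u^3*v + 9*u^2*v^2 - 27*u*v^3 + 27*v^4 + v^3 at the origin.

E7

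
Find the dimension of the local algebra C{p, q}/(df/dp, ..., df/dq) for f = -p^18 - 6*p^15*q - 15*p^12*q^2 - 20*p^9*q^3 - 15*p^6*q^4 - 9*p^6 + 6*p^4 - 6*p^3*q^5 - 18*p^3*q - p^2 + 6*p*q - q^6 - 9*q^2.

5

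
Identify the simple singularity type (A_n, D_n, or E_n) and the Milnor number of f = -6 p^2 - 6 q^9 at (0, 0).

Type A_{8}, Milnor number mu = 8.

The Hessian of f at 0 has rank 1. Corank 1: A-series; mu = 8 gives A_8.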